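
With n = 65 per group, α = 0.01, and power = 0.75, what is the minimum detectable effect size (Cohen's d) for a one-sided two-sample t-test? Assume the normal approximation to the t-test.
d ≈ 0.53

Minimum detectable effect (two-sample t-test, normal approximation):
d = (z_α + z_β) / √(n/2)
d = (2.326 + 0.674) / √(65/2)
d = 3.001 / 5.701
d ≈ 0.53

By Cohen's convention (0.2 small / 0.5 medium / 0.8 large): medium effect.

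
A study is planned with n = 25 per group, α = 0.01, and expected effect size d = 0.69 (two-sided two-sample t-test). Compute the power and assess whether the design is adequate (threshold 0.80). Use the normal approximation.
Power ≈ 0.45; the study is underpowered (power < 0.80)

Power calculation (two-sample t-test, normal approximation):
z_β = d · √(n/2) - z_{α/2}
z_β = 0.69 · √(25/2) - 2.576
z_β = 0.69 · 3.536 - 2.576
z_β = -0.136

Power = Φ(z_β) = Φ(-0.136) ≈ 0.446

Effect size d = 0.69 is medium by Cohen's convention (0.2/0.5/0.8).

Threshold: power ≥ 0.80 is conventionally adequate.
Power ≈ 0.45 → the study is underpowered (power < 0.80).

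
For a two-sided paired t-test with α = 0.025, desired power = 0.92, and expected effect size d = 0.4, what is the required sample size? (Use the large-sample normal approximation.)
n = 84 pairs

Sample size formula (paired t-test, normal approximation):
n = ((z_{α/2} + z_β) / d)²

z_{α/2} = 2.241 (for α = 0.025, two-sided)
z_β = 1.405 (for power = 0.92)
d = 0.4

n = ((2.241 + 1.405) / 0.4)²
n = (9.115)²
n ≈ 83.08
Round up to the next whole number: n = 84 pairs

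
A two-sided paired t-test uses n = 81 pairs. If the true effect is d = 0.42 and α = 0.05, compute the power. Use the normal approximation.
Power ≈ 0.97

Power calculation (paired t-test, normal approximation):
z_β = d · √n - z_{α/2}
z_β = 0.42 · √81 - 1.960
z_β = 0.42 · 9.000 - 1.960
z_β = 1.820

Power = Φ(z_β) = Φ(1.820) ≈ 0.966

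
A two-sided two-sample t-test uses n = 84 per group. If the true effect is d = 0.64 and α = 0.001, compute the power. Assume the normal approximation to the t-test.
Power ≈ 0.80

Power calculation (two-sample t-test, normal approximation):
z_β = d · √(n/2) - z_{α/2}
z_β = 0.64 · √(84/2) - 3.291
z_β = 0.64 · 6.481 - 3.291
z_β = 0.857

Power = Φ(z_β) = Φ(0.857) ≈ 0.804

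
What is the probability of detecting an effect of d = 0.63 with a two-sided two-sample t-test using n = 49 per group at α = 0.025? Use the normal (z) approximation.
Power ≈ 0.81

Power calculation (two-sample t-test, normal approximation):
z_β = d · √(n/2) - z_{α/2}
z_β = 0.63 · √(49/2) - 2.241
z_β = 0.63 · 4.950 - 2.241
z_β = 0.877

Power = Φ(z_β) = Φ(0.877) ≈ 0.810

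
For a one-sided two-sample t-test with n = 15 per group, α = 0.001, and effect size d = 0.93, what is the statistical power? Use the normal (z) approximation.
Power ≈ 0.29

Power calculation (two-sample t-test, normal approximation):
z_β = d · √(n/2) - z_α
z_β = 0.93 · √(15/2) - 3.090
z_β = 0.93 · 2.739 - 3.090
z_β = -0.543

Power = Φ(z_β) = Φ(-0.543) ≈ 0.293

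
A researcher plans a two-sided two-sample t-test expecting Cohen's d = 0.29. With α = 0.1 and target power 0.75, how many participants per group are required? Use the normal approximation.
n = 128 per group

Sample size formula (two-sample t-test, normal approximation):
n = 2 · ((z_{α/2} + z_β) / d)²

z_{α/2} = 1.645 (for α = 0.1, two-sided)
z_β = 0.674 (for power = 0.75)
d = 0.29

n = 2 · ((1.645 + 0.674) / 0.29)²
n = 2 · (7.997)²
n ≈ 127.90
Round up to the next whole number: n = 128 per group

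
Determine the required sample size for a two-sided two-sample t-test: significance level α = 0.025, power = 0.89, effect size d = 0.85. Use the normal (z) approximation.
n = 34 per group

Sample size formula (two-sample t-test, normal approximation):
n = 2 · ((z_{α/2} + z_β) / d)²

z_{α/2} = 2.241 (for α = 0.025, two-sided)
z_β = 1.227 (for power = 0.89)
d = 0.85

n = 2 · ((2.241 + 1.227) / 0.85)²
n = 2 · (4.080)²
n ≈ 33.29
Round up to the next whole number: n = 34 per group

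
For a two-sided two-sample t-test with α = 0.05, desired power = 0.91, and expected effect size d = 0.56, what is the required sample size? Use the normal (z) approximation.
n = 70 per group

Sample size formula (two-sample t-test, normal approximation):
n = 2 · ((z_{α/2} + z_β) / d)²

z_{α/2} = 1.960 (for α = 0.05, two-sided)
z_β = 1.341 (for power = 0.91)
d = 0.56

n = 2 · ((1.960 + 1.341) / 0.56)²
n = 2 · (5.895)²
n ≈ 69.50
Round up to the next whole number: n = 70 per group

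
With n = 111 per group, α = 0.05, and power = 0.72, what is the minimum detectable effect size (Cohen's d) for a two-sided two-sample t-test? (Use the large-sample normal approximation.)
d ≈ 0.34

Minimum detectable effect (two-sample t-test, normal approximation):
d = (z_{α/2} + z_β) / √(n/2)
d = (1.960 + 0.583) / √(111/2)
d = 2.543 / 7.450
d ≈ 0.34

By Cohen's convention (0.2 small / 0.5 medium / 0.8 large): small effect.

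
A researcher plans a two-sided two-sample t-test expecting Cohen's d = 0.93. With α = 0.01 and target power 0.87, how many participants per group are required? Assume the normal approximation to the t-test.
n = 32 per group

Sample size formula (two-sample t-test, normal approximation):
n = 2 · ((z_{α/2} + z_β) / d)²

z_{α/2} = 2.576 (for α = 0.01, two-sided)
z_β = 1.126 (for power = 0.87)
d = 0.93

n = 2 · ((2.576 + 1.126) / 0.93)²
n = 2 · (3.981)²
n ≈ 31.70
Round up to the next whole number: n = 32 per group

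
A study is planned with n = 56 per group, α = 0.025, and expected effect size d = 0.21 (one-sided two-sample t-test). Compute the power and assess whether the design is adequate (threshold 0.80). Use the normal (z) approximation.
Power ≈ 0.20; the study is underpowered (power < 0.80)

Power calculation (two-sample t-test, normal approximation):
z_β = d · √(n/2) - z_α
z_β = 0.21 · √(56/2) - 1.960
z_β = 0.21 · 5.292 - 1.960
z_β = -0.849

Power = Φ(z_β) = Φ(-0.849) ≈ 0.198

Effect size d = 0.21 is small by Cohen's convention (0.2/0.5/0.8).

Threshold: power ≥ 0.80 is conventionally adequate.
Power ≈ 0.20 → the study is underpowered (power < 0.80).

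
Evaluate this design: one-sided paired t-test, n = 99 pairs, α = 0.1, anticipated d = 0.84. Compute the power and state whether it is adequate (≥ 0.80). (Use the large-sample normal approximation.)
Power ≈ 1.00; the study is adequately powered (power ≥ 0.80)

Power calculation (paired t-test, normal approximation):
z_β = d · √n - z_α
z_β = 0.84 · √99 - 1.282
z_β = 0.84 · 9.950 - 1.282
z_β = 7.076

Power = Φ(z_β) = Φ(7.076) ≈ 1.000

Effect size d = 0.84 is large by Cohen's convention (0.2/0.5/0.8).

Threshold: power ≥ 0.80 is conventionally adequate.
Power ≈ 1.00 → the study is adequately powered (power ≥ 0.80).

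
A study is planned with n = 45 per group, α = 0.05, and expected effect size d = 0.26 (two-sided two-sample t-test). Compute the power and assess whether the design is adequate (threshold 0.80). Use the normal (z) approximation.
Power ≈ 0.23; the study is underpowered (power < 0.80)

Power calculation (two-sample t-test, normal approximation):
z_β = d · √(n/2) - z_{α/2}
z_β = 0.26 · √(45/2) - 1.960
z_β = 0.26 · 4.743 - 1.960
z_β = -0.727

Power = Φ(z_β) = Φ(-0.727) ≈ 0.234

Effect size d = 0.26 is small by Cohen's convention (0.2/0.5/0.8).

Threshold: power ≥ 0.80 is conventionally adequate.
Power ≈ 0.23 → the study is underpowered (power < 0.80).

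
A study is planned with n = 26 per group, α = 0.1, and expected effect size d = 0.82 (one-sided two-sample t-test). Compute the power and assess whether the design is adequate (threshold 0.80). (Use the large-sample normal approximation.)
Power ≈ 0.95; the study is adequately powered (power ≥ 0.80)

Power calculation (two-sample t-test, normal approximation):
z_β = d · √(n/2) - z_α
z_β = 0.82 · √(26/2) - 1.282
z_β = 0.82 · 3.606 - 1.282
z_β = 1.675

Power = Φ(z_β) = Φ(1.675) ≈ 0.953

Effect size d = 0.82 is large by Cohen's convention (0.2/0.5/0.8).

Threshold: power ≥ 0.80 is conventionally adequate.
Power ≈ 0.95 → the study is adequately powered (power ≥ 0.80).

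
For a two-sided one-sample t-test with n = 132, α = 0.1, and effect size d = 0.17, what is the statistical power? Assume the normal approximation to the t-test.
Power ≈ 0.62

Power calculation (one-sample t-test, normal approximation):
z_β = d · √n - z_{α/2}
z_β = 0.17 · √132 - 1.645
z_β = 0.17 · 11.489 - 1.645
z_β = 0.308

Power = Φ(z_β) = Φ(0.308) ≈ 0.621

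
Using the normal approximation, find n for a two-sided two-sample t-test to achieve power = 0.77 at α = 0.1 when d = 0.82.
n = 17 per group

Sample size formula (two-sample t-test, normal approximation):
n = 2 · ((z_{α/2} + z_β) / d)²

z_{α/2} = 1.645 (for α = 0.1, two-sided)
z_β = 0.739 (for power = 0.77)
d = 0.82

n = 2 · ((1.645 + 0.739) / 0.82)²
n = 2 · (2.907)²
n ≈ 16.90
Round up to the next whole number: n = 17 per group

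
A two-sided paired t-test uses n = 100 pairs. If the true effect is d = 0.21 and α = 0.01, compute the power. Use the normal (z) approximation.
Power ≈ 0.32

Power calculation (paired t-test, normal approximation):
z_β = d · √n - z_{α/2}
z_β = 0.21 · √100 - 2.576
z_β = 0.21 · 10.000 - 2.576
z_β = -0.476

Power = Φ(z_β) = Φ(-0.476) ≈ 0.317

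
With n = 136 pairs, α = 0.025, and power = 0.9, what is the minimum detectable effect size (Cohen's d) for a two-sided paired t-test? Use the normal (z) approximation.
d ≈ 0.30

Minimum detectable effect (paired t-test, normal approximation):
d = (z_{α/2} + z_β) / √n
d = (2.241 + 1.282) / √136
d = 3.523 / 11.662
d ≈ 0.30

By Cohen's convention (0.2 small / 0.5 medium / 0.8 large): small effect.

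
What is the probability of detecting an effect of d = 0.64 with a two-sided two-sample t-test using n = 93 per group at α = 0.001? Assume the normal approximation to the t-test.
Power ≈ 0.86

Power calculation (two-sample t-test, normal approximation):
z_β = d · √(n/2) - z_{α/2}
z_β = 0.64 · √(93/2) - 3.291
z_β = 0.64 · 6.819 - 3.291
z_β = 1.074

Power = Φ(z_β) = Φ(1.074) ≈ 0.859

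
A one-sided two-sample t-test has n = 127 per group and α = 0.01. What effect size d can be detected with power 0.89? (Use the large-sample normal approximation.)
d ≈ 0.45

Minimum detectable effect (two-sample t-test, normal approximation):
d = (z_α + z_β) / √(n/2)
d = (2.326 + 1.227) / √(127/2)
d = 3.553 / 7.969
d ≈ 0.45

By Cohen's convention (0.2 small / 0.5 medium / 0.8 large): small effect.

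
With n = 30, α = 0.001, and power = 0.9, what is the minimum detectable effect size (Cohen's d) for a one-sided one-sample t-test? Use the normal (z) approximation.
d ≈ 0.80

Minimum detectable effect (one-sample t-test, normal approximation):
d = (z_α + z_β) / √n
d = (3.090 + 1.282) / √30
d = 4.372 / 5.477
d ≈ 0.80

By Cohen's convention (0.2 small / 0.5 medium / 0.8 large): large effect.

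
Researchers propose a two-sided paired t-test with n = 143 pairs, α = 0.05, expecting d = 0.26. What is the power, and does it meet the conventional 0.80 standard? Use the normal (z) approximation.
Power ≈ 0.87; the study is adequately powered (power ≥ 0.80)

Power calculation (paired t-test, normal approximation):
z_β = d · √n - z_{α/2}
z_β = 0.26 · √143 - 1.960
z_β = 0.26 · 11.958 - 1.960
z_β = 1.149

Power = Φ(z_β) = Φ(1.149) ≈ 0.875

Effect size d = 0.26 is small by Cohen's convention (0.2/0.5/0.8).

Threshold: power ≥ 0.80 is conventionally adequate.
Power ≈ 0.87 → the study is adequately powered (power ≥ 0.80).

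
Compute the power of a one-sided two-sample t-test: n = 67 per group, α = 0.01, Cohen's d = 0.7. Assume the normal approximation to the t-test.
Power ≈ 0.96

Power calculation (two-sample t-test, normal approximation):
z_β = d · √(n/2) - z_α
z_β = 0.7 · √(67/2) - 2.326
z_β = 0.7 · 5.788 - 2.326
z_β = 1.725

Power = Φ(z_β) = Φ(1.725) ≈ 0.958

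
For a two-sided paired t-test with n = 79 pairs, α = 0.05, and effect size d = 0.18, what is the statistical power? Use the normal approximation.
Power ≈ 0.36

Power calculation (paired t-test, normal approximation):
z_β = d · √n - z_{α/2}
z_β = 0.18 · √79 - 1.960
z_β = 0.18 · 8.888 - 1.960
z_β = -0.360

Power = Φ(z_β) = Φ(-0.360) ≈ 0.359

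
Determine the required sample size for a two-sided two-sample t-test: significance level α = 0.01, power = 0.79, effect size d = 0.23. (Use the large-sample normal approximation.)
n = 433 per group

Sample size formula (two-sample t-test, normal approximation):
n = 2 · ((z_{α/2} + z_β) / d)²

z_{α/2} = 2.576 (for α = 0.01, two-sided)
z_β = 0.806 (for power = 0.79)
d = 0.23

n = 2 · ((2.576 + 0.806) / 0.23)²
n = 2 · (14.704)²
n ≈ 432.42
Round up to the next whole number: n = 433 per group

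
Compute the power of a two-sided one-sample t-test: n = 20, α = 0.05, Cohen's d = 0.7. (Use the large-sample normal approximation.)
Power ≈ 0.88

Power calculation (one-sample t-test, normal approximation):
z_β = d · √n - z_{α/2}
z_β = 0.7 · √20 - 1.960
z_β = 0.7 · 4.472 - 1.960
z_β = 1.171

Power = Φ(z_β) = Φ(1.171) ≈ 0.879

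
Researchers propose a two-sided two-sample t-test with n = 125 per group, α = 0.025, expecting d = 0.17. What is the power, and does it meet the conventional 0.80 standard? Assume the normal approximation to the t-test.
Power ≈ 0.18; the study is underpowered (power < 0.80)

Power calculation (two-sample t-test, normal approximation):
z_β = d · √(n/2) - z_{α/2}
z_β = 0.17 · √(125/2) - 2.241
z_β = 0.17 · 7.906 - 2.241
z_β = -0.897

Power = Φ(z_β) = Φ(-0.897) ≈ 0.185

Effect size d = 0.17 is very small by Cohen's convention (0.2/0.5/0.8).

Threshold: power ≥ 0.80 is conventionally adequate.
Power ≈ 0.18 → the study is underpowered (power < 0.80).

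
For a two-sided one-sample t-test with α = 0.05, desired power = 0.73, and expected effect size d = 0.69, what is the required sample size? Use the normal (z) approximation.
n = 14

Sample size formula (one-sample t-test, normal approximation):
n = ((z_{α/2} + z_β) / d)²

z_{α/2} = 1.960 (for α = 0.05, two-sided)
z_β = 0.613 (for power = 0.73)
d = 0.69

n = ((1.960 + 0.613) / 0.69)²
n = (3.729)²
n ≈ 13.91
Round up to the next whole number: n = 14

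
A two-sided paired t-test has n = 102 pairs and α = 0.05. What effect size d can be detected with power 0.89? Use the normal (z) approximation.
d ≈ 0.32

Minimum detectable effect (paired t-test, normal approximation):
d = (z_{α/2} + z_β) / √n
d = (1.960 + 1.227) / √102
d = 3.186 / 10.100
d ≈ 0.32

By Cohen's convention (0.2 small / 0.5 medium / 0.8 large): small effect.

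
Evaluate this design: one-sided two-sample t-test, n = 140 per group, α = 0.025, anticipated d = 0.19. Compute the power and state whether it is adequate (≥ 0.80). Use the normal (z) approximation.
Power ≈ 0.36; the study is underpowered (power < 0.80)

Power calculation (two-sample t-test, normal approximation):
z_β = d · √(n/2) - z_α
z_β = 0.19 · √(140/2) - 1.960
z_β = 0.19 · 8.367 - 1.960
z_β = -0.370

Power = Φ(z_β) = Φ(-0.370) ≈ 0.356

Effect size d = 0.19 is very small by Cohen's convention (0.2/0.5/0.8).

Threshold: power ≥ 0.80 is conventionally adequate.
Power ≈ 0.36 → the study is underpowered (power < 0.80).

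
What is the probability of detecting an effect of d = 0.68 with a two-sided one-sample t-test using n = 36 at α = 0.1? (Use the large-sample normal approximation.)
Power ≈ 0.99

Power calculation (one-sample t-test, normal approximation):
z_β = d · √n - z_{α/2}
z_β = 0.68 · √36 - 1.645
z_β = 0.68 · 6.000 - 1.645
z_β = 2.435

Power = Φ(z_β) = Φ(2.435) ≈ 0.993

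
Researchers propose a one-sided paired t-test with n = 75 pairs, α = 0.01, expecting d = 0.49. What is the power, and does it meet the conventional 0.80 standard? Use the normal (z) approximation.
Power ≈ 0.97; the study is adequately powered (power ≥ 0.80)

Power calculation (paired t-test, normal approximation):
z_β = d · √n - z_α
z_β = 0.49 · √75 - 2.326
z_β = 0.49 · 8.660 - 2.326
z_β = 1.917

Power = Φ(z_β) = Φ(1.917) ≈ 0.972

Effect size d = 0.49 is small by Cohen's convention (0.2/0.5/0.8).

Threshold: power ≥ 0.80 is conventionally adequate.
Power ≈ 0.97 → the study is adequately powered (power ≥ 0.80).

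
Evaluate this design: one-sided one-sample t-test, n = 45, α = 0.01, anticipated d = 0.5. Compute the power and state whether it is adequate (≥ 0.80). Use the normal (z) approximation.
Power ≈ 0.85; the study is adequately powered (power ≥ 0.80)

Power calculation (one-sample t-test, normal approximation):
z_β = d · √n - z_α
z_β = 0.5 · √45 - 2.326
z_β = 0.5 · 6.708 - 2.326
z_β = 1.028

Power = Φ(z_β) = Φ(1.028) ≈ 0.848

Effect size d = 0.5 is medium by Cohen's convention (0.2/0.5/0.8).

Threshold: power ≥ 0.80 is conventionally adequate.
Power ≈ 0.85 → the study is adequately powered (power ≥ 0.80).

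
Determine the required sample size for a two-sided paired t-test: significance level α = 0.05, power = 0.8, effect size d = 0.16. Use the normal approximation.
n = 307 pairs

Sample size formula (paired t-test, normal approximation):
n = ((z_{α/2} + z_β) / d)²

z_{α/2} = 1.960 (for α = 0.05, two-sided)
z_β = 0.842 (for power = 0.8)
d = 0.16

n = ((1.960 + 0.842) / 0.16)²
n = (17.513)²
n ≈ 306.71
Round up to the next whole number: n = 307 pairs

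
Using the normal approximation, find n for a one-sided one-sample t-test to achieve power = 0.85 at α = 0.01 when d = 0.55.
n = 38

Sample size formula (one-sample t-test, normal approximation):
n = ((z_α + z_β) / d)²

z_α = 2.326 (for α = 0.01, one-sided)
z_β = 1.036 (for power = 0.85)
d = 0.55

n = ((2.326 + 1.036) / 0.55)²
n = (6.113)²
n ≈ 37.37
Round up to the next whole number: n = 38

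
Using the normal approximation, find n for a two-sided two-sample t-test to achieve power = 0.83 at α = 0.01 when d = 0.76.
n = 44 per group

Sample size formula (two-sample t-test, normal approximation):
n = 2 · ((z_{α/2} + z_β) / d)²

z_{α/2} = 2.576 (for α = 0.01, two-sided)
z_β = 0.954 (for power = 0.83)
d = 0.76

n = 2 · ((2.576 + 0.954) / 0.76)²
n = 2 · (4.645)²
n ≈ 43.15
Round up to the next whole number: n = 44 per group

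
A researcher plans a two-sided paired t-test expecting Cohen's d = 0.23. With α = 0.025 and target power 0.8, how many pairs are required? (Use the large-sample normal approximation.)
n = 180 pairs

Sample size formula (paired t-test, normal approximation):
n = ((z_{α/2} + z_β) / d)²

z_{α/2} = 2.241 (for α = 0.025, two-sided)
z_β = 0.842 (for power = 0.8)
d = 0.23

n = ((2.241 + 0.842) / 0.23)²
n = (13.404)²
n ≈ 179.67
Round up to the next whole number: n = 180 pairs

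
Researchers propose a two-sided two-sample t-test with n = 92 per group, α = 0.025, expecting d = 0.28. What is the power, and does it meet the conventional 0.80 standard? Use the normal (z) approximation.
Power ≈ 0.37; the study is underpowered (power < 0.80)

Power calculation (two-sample t-test, normal approximation):
z_β = d · √(n/2) - z_{α/2}
z_β = 0.28 · √(92/2) - 2.241
z_β = 0.28 · 6.782 - 2.241
z_β = -0.342

Power = Φ(z_β) = Φ(-0.342) ≈ 0.366

Effect size d = 0.28 is small by Cohen's convention (0.2/0.5/0.8).

Threshold: power ≥ 0.80 is conventionally adequate.
Power ≈ 0.37 → the study is underpowered (power < 0.80).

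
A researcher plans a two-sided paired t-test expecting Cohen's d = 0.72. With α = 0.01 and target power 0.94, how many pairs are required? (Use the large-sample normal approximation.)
n = 33 pairs

Sample size formula (paired t-test, normal approximation):
n = ((z_{α/2} + z_β) / d)²

z_{α/2} = 2.576 (for α = 0.01, two-sided)
z_β = 1.555 (for power = 0.94)
d = 0.72

n = ((2.576 + 1.555) / 0.72)²
n = (5.738)²
n ≈ 32.92
Round up to the next whole number: n = 33 pairs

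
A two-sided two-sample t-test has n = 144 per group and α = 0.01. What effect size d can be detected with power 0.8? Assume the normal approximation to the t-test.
d ≈ 0.40

Minimum detectable effect (two-sample t-test, normal approximation):
d = (z_{α/2} + z_β) / √(n/2)
d = (2.576 + 0.842) / √(144/2)
d = 3.417 / 8.485
d ≈ 0.40

By Cohen's convention (0.2 small / 0.5 medium / 0.8 large): small effect.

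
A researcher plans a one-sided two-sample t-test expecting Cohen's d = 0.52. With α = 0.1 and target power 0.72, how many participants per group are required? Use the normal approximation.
n = 26 per group

Sample size formula (two-sample t-test, normal approximation):
n = 2 · ((z_α + z_β) / d)²

z_α = 1.282 (for α = 0.1, one-sided)
z_β = 0.583 (for power = 0.72)
d = 0.52

n = 2 · ((1.282 + 0.583) / 0.52)²
n = 2 · (3.587)²
n ≈ 25.73
Round up to the next whole number: n = 26 per group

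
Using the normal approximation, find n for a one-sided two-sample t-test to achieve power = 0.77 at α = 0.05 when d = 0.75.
n = 21 per group

Sample size formula (two-sample t-test, normal approximation):
n = 2 · ((z_α + z_β) / d)²

z_α = 1.645 (for α = 0.05, one-sided)
z_β = 0.739 (for power = 0.77)
d = 0.75

n = 2 · ((1.645 + 0.739) / 0.75)²
n = 2 · (3.179)²
n ≈ 20.21
Round up to the next whole number: n = 21 per group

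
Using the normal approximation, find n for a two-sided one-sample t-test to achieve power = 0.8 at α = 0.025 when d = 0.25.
n = 153

Sample size formula (one-sample t-test, normal approximation):
n = ((z_{α/2} + z_β) / d)²

z_{α/2} = 2.241 (for α = 0.025, two-sided)
z_β = 0.842 (for power = 0.8)
d = 0.25

n = ((2.241 + 0.842) / 0.25)²
n = (12.332)²
n ≈ 152.08
Round up to the next whole number: n = 153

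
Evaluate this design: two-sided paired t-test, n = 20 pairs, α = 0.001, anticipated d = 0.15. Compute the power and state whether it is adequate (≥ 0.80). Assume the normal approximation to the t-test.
Power ≈ 0.00; the study is underpowered (power < 0.80)

Power calculation (paired t-test, normal approximation):
z_β = d · √n - z_{α/2}
z_β = 0.15 · √20 - 3.291
z_β = 0.15 · 4.472 - 3.291
z_β = -2.620

Power = Φ(z_β) = Φ(-2.620) ≈ 0.004

Effect size d = 0.15 is very small by Cohen's convention (0.2/0.5/0.8).

Threshold: power ≥ 0.80 is conventionally adequate.
Power ≈ 0.00 → the study is underpowered (power < 0.80).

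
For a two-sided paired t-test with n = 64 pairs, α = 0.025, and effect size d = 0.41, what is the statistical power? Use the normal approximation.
Power ≈ 0.85

Power calculation (paired t-test, normal approximation):
z_β = d · √n - z_{α/2}
z_β = 0.41 · √64 - 2.241
z_β = 0.41 · 8.000 - 2.241
z_β = 1.039

Power = Φ(z_β) = Φ(1.039) ≈ 0.851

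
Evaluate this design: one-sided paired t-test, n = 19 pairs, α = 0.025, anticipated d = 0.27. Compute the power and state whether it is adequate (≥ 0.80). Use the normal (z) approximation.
Power ≈ 0.22; the study is underpowered (power < 0.80)

Power calculation (paired t-test, normal approximation):
z_β = d · √n - z_α
z_β = 0.27 · √19 - 1.960
z_β = 0.27 · 4.359 - 1.960
z_β = -0.783

Power = Φ(z_β) = Φ(-0.783) ≈ 0.217

Effect size d = 0.27 is small by Cohen's convention (0.2/0.5/0.8).

Threshold: power ≥ 0.80 is conventionally adequate.
Power ≈ 0.22 → the study is underpowered (power < 0.80).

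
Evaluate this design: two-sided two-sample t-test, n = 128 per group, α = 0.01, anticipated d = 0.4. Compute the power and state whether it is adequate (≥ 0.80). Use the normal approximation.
Power ≈ 0.73; the study is underpowered (power < 0.80)

Power calculation (two-sample t-test, normal approximation):
z_β = d · √(n/2) - z_{α/2}
z_β = 0.4 · √(128/2) - 2.576
z_β = 0.4 · 8.000 - 2.576
z_β = 0.624

Power = Φ(z_β) = Φ(0.624) ≈ 0.734

Effect size d = 0.4 is small by Cohen's convention (0.2/0.5/0.8).

Threshold: power ≥ 0.80 is conventionally adequate.
Power ≈ 0.73 → the study is underpowered (power < 0.80).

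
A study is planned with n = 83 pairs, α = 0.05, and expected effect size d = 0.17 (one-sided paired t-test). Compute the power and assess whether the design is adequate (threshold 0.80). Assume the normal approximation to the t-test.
Power ≈ 0.46; the study is underpowered (power < 0.80)

Power calculation (paired t-test, normal approximation):
z_β = d · √n - z_α
z_β = 0.17 · √83 - 1.645
z_β = 0.17 · 9.110 - 1.645
z_β = -0.096

Power = Φ(z_β) = Φ(-0.096) ≈ 0.462

Effect size d = 0.17 is very small by Cohen's convention (0.2/0.5/0.8).

Threshold: power ≥ 0.80 is conventionally adequate.
Power ≈ 0.46 → the study is underpowered (power < 0.80).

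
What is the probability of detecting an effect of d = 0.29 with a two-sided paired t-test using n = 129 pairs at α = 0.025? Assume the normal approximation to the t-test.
Power ≈ 0.85

Power calculation (paired t-test, normal approximation):
z_β = d · √n - z_{α/2}
z_β = 0.29 · √129 - 2.241
z_β = 0.29 · 11.358 - 2.241
z_β = 1.052

Power = Φ(z_β) = Φ(1.052) ≈ 0.854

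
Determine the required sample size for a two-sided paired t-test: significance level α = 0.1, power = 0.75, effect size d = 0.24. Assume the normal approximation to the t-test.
n = 94 pairs

Sample size formula (paired t-test, normal approximation):
n = ((z_{α/2} + z_β) / d)²

z_{α/2} = 1.645 (for α = 0.1, two-sided)
z_β = 0.674 (for power = 0.75)
d = 0.24

n = ((1.645 + 0.674) / 0.24)²
n = (9.663)²
n ≈ 93.37
Round up to the next whole number: n = 94 pairs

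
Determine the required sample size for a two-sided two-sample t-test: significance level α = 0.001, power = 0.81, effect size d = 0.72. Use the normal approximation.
n = 68 per group

Sample size formula (two-sample t-test, normal approximation):
n = 2 · ((z_{α/2} + z_β) / d)²

z_{α/2} = 3.291 (for α = 0.001, two-sided)
z_β = 0.878 (for power = 0.81)
d = 0.72

n = 2 · ((3.291 + 0.878) / 0.72)²
n = 2 · (5.790)²
n ≈ 67.05
Round up to the next whole number: n = 68 per group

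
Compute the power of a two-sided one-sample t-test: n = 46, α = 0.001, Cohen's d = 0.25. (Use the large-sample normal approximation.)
Power ≈ 0.06

Power calculation (one-sample t-test, normal approximation):
z_β = d · √n - z_{α/2}
z_β = 0.25 · √46 - 3.291
z_β = 0.25 · 6.782 - 3.291
z_β = -1.595

Power = Φ(z_β) = Φ(-1.595) ≈ 0.055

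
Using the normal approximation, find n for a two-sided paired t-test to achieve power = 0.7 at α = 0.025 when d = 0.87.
n = 11 pairs

Sample size formula (paired t-test, normal approximation):
n = ((z_{α/2} + z_β) / d)²

z_{α/2} = 2.241 (for α = 0.025, two-sided)
z_β = 0.524 (for power = 0.7)
d = 0.87

n = ((2.241 + 0.524) / 0.87)²
n = (3.178)²
n ≈ 10.10
Round up to the next whole number: n = 11 pairs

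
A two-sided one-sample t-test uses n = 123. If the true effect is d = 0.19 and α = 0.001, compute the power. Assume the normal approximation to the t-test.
Power ≈ 0.12

Power calculation (one-sample t-test, normal approximation):
z_β = d · √n - z_{α/2}
z_β = 0.19 · √123 - 3.291
z_β = 0.19 · 11.091 - 3.291
z_β = -1.183

Power = Φ(z_β) = Φ(-1.183) ≈ 0.118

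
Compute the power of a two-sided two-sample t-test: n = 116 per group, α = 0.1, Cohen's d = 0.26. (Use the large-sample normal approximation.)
Power ≈ 0.63

Power calculation (two-sample t-test, normal approximation):
z_β = d · √(n/2) - z_{α/2}
z_β = 0.26 · √(116/2) - 1.645
z_β = 0.26 · 7.616 - 1.645
z_β = 0.335

Power = Φ(z_β) = Φ(0.335) ≈ 0.631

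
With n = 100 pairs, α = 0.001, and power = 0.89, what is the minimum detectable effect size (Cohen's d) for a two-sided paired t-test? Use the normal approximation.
d ≈ 0.45

Minimum detectable effect (paired t-test, normal approximation):
d = (z_{α/2} + z_β) / √n
d = (3.291 + 1.227) / √100
d = 4.517 / 10.000
d ≈ 0.45

By Cohen's convention (0.2 small / 0.5 medium / 0.8 large): small effect.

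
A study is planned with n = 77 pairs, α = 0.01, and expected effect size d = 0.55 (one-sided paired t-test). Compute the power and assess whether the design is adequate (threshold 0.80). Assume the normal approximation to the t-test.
Power ≈ 0.99; the study is adequately powered (power ≥ 0.80)

Power calculation (paired t-test, normal approximation):
z_β = d · √n - z_α
z_β = 0.55 · √77 - 2.326
z_β = 0.55 · 8.775 - 2.326
z_β = 2.500

Power = Φ(z_β) = Φ(2.500) ≈ 0.994

Effect size d = 0.55 is medium by Cohen's convention (0.2/0.5/0.8).

Threshold: power ≥ 0.80 is conventionally adequate.
Power ≈ 0.99 → the study is adequately powered (power ≥ 0.80).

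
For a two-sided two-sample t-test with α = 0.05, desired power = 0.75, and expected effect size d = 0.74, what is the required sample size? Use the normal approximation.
n = 26 per group

Sample size formula (two-sample t-test, normal approximation):
n = 2 · ((z_{α/2} + z_β) / d)²

z_{α/2} = 1.960 (for α = 0.05, two-sided)
z_β = 0.674 (for power = 0.75)
d = 0.74

n = 2 · ((1.960 + 0.674) / 0.74)²
n = 2 · (3.559)²
n ≈ 25.33
Round up to the next whole number: n = 26 per group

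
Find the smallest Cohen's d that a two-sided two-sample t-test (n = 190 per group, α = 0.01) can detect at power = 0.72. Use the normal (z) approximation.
d ≈ 0.32

Minimum detectable effect (two-sample t-test, normal approximation):
d = (z_{α/2} + z_β) / √(n/2)
d = (2.576 + 0.583) / √(190/2)
d = 3.159 / 9.747
d ≈ 0.32

By Cohen's convention (0.2 small / 0.5 medium / 0.8 large): small effect.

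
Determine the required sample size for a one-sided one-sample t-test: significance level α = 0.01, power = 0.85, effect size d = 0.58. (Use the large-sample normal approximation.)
n = 34

Sample size formula (one-sample t-test, normal approximation):
n = ((z_α + z_β) / d)²

z_α = 2.326 (for α = 0.01, one-sided)
z_β = 1.036 (for power = 0.85)
d = 0.58

n = ((2.326 + 1.036) / 0.58)²
n = (5.797)²
n ≈ 33.61
Round up to the next whole number: n = 34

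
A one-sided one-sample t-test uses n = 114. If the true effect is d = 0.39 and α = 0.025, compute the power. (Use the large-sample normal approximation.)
Power ≈ 0.99

Power calculation (one-sample t-test, normal approximation):
z_β = d · √n - z_α
z_β = 0.39 · √114 - 1.960
z_β = 0.39 · 10.677 - 1.960
z_β = 2.204

Power = Φ(z_β) = Φ(2.204) ≈ 0.986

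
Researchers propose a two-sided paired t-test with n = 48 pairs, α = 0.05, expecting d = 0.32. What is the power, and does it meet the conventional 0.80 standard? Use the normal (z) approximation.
Power ≈ 0.60; the study is underpowered (power < 0.80)

Power calculation (paired t-test, normal approximation):
z_β = d · √n - z_{α/2}
z_β = 0.32 · √48 - 1.960
z_β = 0.32 · 6.928 - 1.960
z_β = 0.257

Power = Φ(z_β) = Φ(0.257) ≈ 0.601

Effect size d = 0.32 is small by Cohen's convention (0.2/0.5/0.8).

Threshold: power ≥ 0.80 is conventionally adequate.
Power ≈ 0.60 → the study is underpowered (power < 0.80).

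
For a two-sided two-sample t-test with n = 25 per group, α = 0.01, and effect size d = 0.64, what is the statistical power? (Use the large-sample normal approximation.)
Power ≈ 0.38

Power calculation (two-sample t-test, normal approximation):
z_β = d · √(n/2) - z_{α/2}
z_β = 0.64 · √(25/2) - 2.576
z_β = 0.64 · 3.536 - 2.576
z_β = -0.313

Power = Φ(z_β) = Φ(-0.313) ≈ 0.377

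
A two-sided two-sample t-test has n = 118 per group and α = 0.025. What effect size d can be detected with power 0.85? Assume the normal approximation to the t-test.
d ≈ 0.43

Minimum detectable effect (two-sample t-test, normal approximation):
d = (z_{α/2} + z_β) / √(n/2)
d = (2.241 + 1.036) / √(118/2)
d = 3.278 / 7.681
d ≈ 0.43

By Cohen's convention (0.2 small / 0.5 medium / 0.8 large): small effect.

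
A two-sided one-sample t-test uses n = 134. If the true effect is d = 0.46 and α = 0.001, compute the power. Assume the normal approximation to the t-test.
Power ≈ 0.98

Power calculation (one-sample t-test, normal approximation):
z_β = d · √n - z_{α/2}
z_β = 0.46 · √134 - 3.291
z_β = 0.46 · 11.576 - 3.291
z_β = 2.034

Power = Φ(z_β) = Φ(2.034) ≈ 0.979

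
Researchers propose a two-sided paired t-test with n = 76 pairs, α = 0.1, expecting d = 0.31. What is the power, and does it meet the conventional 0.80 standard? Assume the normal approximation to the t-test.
Power ≈ 0.85; the study is adequately powered (power ≥ 0.80)

Power calculation (paired t-test, normal approximation):
z_β = d · √n - z_{α/2}
z_β = 0.31 · √76 - 1.645
z_β = 0.31 · 8.718 - 1.645
z_β = 1.058

Power = Φ(z_β) = Φ(1.058) ≈ 0.855

Effect size d = 0.31 is small by Cohen's convention (0.2/0.5/0.8).

Threshold: power ≥ 0.80 is conventionally adequate.
Power ≈ 0.85 → the study is adequately powered (power ≥ 0.80).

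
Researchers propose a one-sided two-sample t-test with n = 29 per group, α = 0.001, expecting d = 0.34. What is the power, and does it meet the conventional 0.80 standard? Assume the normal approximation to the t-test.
Power ≈ 0.04; the study is underpowered (power < 0.80)

Power calculation (two-sample t-test, normal approximation):
z_β = d · √(n/2) - z_α
z_β = 0.34 · √(29/2) - 3.090
z_β = 0.34 · 3.808 - 3.090
z_β = -1.796

Power = Φ(z_β) = Φ(-1.796) ≈ 0.036

Effect size d = 0.34 is small by Cohen's convention (0.2/0.5/0.8).

Threshold: power ≥ 0.80 is conventionally adequate.
Power ≈ 0.04 → the study is underpowered (power < 0.80).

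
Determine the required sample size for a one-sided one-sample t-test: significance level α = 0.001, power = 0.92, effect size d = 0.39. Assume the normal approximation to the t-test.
n = 133

Sample size formula (one-sample t-test, normal approximation):
n = ((z_α + z_β) / d)²

z_α = 3.090 (for α = 0.001, one-sided)
z_β = 1.405 (for power = 0.92)
d = 0.39

n = ((3.090 + 1.405) / 0.39)²
n = (11.526)²
n ≈ 132.85
Round up to the next whole number: n = 133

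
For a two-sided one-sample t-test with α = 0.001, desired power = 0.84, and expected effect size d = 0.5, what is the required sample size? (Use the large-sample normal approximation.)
n = 74

Sample size formula (one-sample t-test, normal approximation):
n = ((z_{α/2} + z_β) / d)²

z_{α/2} = 3.291 (for α = 0.001, two-sided)
z_β = 0.994 (for power = 0.84)
d = 0.5

n = ((3.291 + 0.994) / 0.5)²
n = (8.570)²
n ≈ 73.44
Round up to the next whole number: n = 74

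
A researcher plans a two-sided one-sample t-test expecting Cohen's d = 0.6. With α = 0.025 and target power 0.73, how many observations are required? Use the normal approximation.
n = 23

Sample size formula (one-sample t-test, normal approximation):
n = ((z_{α/2} + z_β) / d)²

z_{α/2} = 2.241 (for α = 0.025, two-sided)
z_β = 0.613 (for power = 0.73)
d = 0.6

n = ((2.241 + 0.613) / 0.6)²
n = (4.757)²
n ≈ 22.63
Round up to the next whole number: n = 23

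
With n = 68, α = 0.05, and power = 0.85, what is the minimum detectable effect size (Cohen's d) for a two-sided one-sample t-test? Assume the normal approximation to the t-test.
d ≈ 0.36

Minimum detectable effect (one-sample t-test, normal approximation):
d = (z_{α/2} + z_β) / √n
d = (1.960 + 1.036) / √68
d = 2.996 / 8.246
d ≈ 0.36

By Cohen's convention (0.2 small / 0.5 medium / 0.8 large): small effect.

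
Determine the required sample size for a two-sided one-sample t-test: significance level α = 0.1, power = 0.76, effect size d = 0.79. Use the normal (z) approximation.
n = 9

Sample size formula (one-sample t-test, normal approximation):
n = ((z_{α/2} + z_β) / d)²

z_{α/2} = 1.645 (for α = 0.1, two-sided)
z_β = 0.706 (for power = 0.76)
d = 0.79

n = ((1.645 + 0.706) / 0.79)²
n = (2.976)²
n ≈ 8.86
Round up to the next whole number: n = 9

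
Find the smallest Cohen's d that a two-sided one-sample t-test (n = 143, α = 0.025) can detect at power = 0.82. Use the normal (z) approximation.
d ≈ 0.26

Minimum detectable effect (one-sample t-test, normal approximation):
d = (z_{α/2} + z_β) / √n
d = (2.241 + 0.915) / √143
d = 3.157 / 11.958
d ≈ 0.26

By Cohen's convention (0.2 small / 0.5 medium / 0.8 large): small effect.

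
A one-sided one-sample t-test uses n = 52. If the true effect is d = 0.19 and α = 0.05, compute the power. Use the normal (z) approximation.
Power ≈ 0.39

Power calculation (one-sample t-test, normal approximation):
z_β = d · √n - z_α
z_β = 0.19 · √52 - 1.645
z_β = 0.19 · 7.211 - 1.645
z_β = -0.275

Power = Φ(z_β) = Φ(-0.275) ≈ 0.392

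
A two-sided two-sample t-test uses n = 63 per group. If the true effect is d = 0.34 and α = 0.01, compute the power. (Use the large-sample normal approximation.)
Power ≈ 0.25

Power calculation (two-sample t-test, normal approximation):
z_β = d · √(n/2) - z_{α/2}
z_β = 0.34 · √(63/2) - 2.576
z_β = 0.34 · 5.612 - 2.576
z_β = -0.668

Power = Φ(z_β) = Φ(-0.668) ≈ 0.252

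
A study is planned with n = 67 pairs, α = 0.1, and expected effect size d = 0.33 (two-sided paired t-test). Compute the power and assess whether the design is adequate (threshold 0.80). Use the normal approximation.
Power ≈ 0.85; the study is adequately powered (power ≥ 0.80)

Power calculation (paired t-test, normal approximation):
z_β = d · √n - z_{α/2}
z_β = 0.33 · √67 - 1.645
z_β = 0.33 · 8.185 - 1.645
z_β = 1.056

Power = Φ(z_β) = Φ(1.056) ≈ 0.855

Effect size d = 0.33 is small by Cohen's convention (0.2/0.5/0.8).

Threshold: power ≥ 0.80 is conventionally adequate.
Power ≈ 0.85 → the study is adequately powered (power ≥ 0.80).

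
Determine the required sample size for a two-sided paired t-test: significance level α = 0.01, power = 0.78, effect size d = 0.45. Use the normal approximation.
n = 56 pairs

Sample size formula (paired t-test, normal approximation):
n = ((z_{α/2} + z_β) / d)²

z_{α/2} = 2.576 (for α = 0.01, two-sided)
z_β = 0.772 (for power = 0.78)
d = 0.45

n = ((2.576 + 0.772) / 0.45)²
n = (7.440)²
n ≈ 55.35
Round up to the next whole number: n = 56 pairs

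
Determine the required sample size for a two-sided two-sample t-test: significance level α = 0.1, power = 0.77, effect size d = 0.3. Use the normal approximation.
n = 127 per group

Sample size formula (two-sample t-test, normal approximation):
n = 2 · ((z_{α/2} + z_β) / d)²

z_{α/2} = 1.645 (for α = 0.1, two-sided)
z_β = 0.739 (for power = 0.77)
d = 0.3

n = 2 · ((1.645 + 0.739) / 0.3)²
n = 2 · (7.947)²
n ≈ 126.31
Round up to the next whole number: n = 127 per group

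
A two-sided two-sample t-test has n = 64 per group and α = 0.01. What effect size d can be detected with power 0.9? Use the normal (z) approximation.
d ≈ 0.68

Minimum detectable effect (two-sample t-test, normal approximation):
d = (z_{α/2} + z_β) / √(n/2)
d = (2.576 + 1.282) / √(64/2)
d = 3.857 / 5.657
d ≈ 0.68

By Cohen's convention (0.2 small / 0.5 medium / 0.8 large): medium effect.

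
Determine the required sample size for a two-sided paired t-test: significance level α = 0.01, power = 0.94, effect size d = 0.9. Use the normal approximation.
n = 22 pairs

Sample size formula (paired t-test, normal approximation):
n = ((z_{α/2} + z_β) / d)²

z_{α/2} = 2.576 (for α = 0.01, two-sided)
z_β = 1.555 (for power = 0.94)
d = 0.9

n = ((2.576 + 1.555) / 0.9)²
n = (4.590)²
n ≈ 21.07
Round up to the next whole number: n = 22 pairs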